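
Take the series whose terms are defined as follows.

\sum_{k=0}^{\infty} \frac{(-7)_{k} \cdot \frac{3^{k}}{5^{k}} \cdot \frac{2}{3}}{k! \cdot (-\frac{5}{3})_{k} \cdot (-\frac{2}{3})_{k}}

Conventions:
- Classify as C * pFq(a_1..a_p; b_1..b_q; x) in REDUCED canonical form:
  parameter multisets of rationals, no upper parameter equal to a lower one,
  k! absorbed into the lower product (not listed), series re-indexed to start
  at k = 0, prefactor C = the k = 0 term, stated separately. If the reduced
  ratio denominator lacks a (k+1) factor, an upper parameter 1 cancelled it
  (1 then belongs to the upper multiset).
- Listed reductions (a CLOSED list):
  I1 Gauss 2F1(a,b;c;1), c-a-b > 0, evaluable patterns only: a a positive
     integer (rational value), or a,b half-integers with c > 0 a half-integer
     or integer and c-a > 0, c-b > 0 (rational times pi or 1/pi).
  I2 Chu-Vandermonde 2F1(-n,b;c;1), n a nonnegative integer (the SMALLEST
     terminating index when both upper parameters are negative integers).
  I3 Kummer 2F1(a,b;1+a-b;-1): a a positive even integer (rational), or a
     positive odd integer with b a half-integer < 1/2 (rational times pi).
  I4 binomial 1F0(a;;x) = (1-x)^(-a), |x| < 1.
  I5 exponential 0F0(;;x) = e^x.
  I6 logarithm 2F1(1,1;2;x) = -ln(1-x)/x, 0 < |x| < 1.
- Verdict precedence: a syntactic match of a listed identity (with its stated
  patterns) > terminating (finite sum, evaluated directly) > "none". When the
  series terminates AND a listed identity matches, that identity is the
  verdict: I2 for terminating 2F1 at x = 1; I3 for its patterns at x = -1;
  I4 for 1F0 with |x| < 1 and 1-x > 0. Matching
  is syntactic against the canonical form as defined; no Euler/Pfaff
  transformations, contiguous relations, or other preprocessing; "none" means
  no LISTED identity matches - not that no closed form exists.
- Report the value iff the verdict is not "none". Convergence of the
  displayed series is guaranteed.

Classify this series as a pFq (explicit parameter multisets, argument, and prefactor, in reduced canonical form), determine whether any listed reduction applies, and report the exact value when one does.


Prefactor \frac{2}{3}, argument \frac{3}{5}: 1F2 with upper {-7} over lower {-\frac{5}{3}, -\frac{2}{3}}. Verdict: terminating - no listed pattern fits, but -7 in the upper list cuts the series at k = 7; direct evaluation. Value: \frac{7556559901965283}{496860000000000}.

Key observation: from the first term \frac{2}{3}: the two geometric factors (prefactor 2/3) combine into one argument.
Ratio: r(k) = \frac{3}{5} * (k-7) / [(k-\frac{5}{3}) (k-\frac{2}{3}) (k+1)] - poly over poly, x = \frac{3}{5} from leading terms; C = \frac{2}{3} at k = 0.


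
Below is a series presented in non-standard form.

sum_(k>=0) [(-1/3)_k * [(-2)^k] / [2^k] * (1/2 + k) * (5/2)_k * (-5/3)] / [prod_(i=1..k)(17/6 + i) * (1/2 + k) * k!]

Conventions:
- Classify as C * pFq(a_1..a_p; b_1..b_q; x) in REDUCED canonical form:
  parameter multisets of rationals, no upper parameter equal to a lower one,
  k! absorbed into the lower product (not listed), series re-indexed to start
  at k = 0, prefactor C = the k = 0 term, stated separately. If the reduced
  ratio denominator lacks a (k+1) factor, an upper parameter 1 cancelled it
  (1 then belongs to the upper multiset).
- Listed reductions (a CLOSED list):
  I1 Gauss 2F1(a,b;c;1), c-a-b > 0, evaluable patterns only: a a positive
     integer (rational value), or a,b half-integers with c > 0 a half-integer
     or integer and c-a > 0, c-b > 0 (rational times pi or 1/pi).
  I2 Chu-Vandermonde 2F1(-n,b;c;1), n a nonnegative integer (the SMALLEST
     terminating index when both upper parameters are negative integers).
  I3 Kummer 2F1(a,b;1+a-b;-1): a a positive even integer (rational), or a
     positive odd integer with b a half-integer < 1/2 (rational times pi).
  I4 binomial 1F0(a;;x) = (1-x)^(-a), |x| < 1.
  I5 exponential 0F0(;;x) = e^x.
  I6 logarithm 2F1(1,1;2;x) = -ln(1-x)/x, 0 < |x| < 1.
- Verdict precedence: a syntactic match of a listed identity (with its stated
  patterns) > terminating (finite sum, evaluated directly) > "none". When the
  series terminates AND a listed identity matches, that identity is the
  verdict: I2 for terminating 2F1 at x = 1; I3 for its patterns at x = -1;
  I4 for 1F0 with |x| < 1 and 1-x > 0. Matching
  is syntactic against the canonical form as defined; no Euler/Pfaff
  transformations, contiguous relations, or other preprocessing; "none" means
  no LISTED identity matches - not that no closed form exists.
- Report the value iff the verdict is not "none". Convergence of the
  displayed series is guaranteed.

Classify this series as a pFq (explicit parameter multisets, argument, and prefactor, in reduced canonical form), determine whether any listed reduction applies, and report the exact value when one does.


Prefactor -5/3, argument -1: 2F1 with upper {-1/3, 5/2} over lower {23/6}. Verdict: none. No listed pattern accepts 2F1(-1/3, 5/2; 23/6; -1).

Structural cue: from the first term -5/3: the two k-th powers (C = -5/3) combine into one argument.
Consecutive-term ratio: r(k) = (-1) * (k-1/3) (k+5/2) / [(k+23/6) (k+1)] - rational in k, leading ratio (-1); with t_0 = -5/3, classification follows.


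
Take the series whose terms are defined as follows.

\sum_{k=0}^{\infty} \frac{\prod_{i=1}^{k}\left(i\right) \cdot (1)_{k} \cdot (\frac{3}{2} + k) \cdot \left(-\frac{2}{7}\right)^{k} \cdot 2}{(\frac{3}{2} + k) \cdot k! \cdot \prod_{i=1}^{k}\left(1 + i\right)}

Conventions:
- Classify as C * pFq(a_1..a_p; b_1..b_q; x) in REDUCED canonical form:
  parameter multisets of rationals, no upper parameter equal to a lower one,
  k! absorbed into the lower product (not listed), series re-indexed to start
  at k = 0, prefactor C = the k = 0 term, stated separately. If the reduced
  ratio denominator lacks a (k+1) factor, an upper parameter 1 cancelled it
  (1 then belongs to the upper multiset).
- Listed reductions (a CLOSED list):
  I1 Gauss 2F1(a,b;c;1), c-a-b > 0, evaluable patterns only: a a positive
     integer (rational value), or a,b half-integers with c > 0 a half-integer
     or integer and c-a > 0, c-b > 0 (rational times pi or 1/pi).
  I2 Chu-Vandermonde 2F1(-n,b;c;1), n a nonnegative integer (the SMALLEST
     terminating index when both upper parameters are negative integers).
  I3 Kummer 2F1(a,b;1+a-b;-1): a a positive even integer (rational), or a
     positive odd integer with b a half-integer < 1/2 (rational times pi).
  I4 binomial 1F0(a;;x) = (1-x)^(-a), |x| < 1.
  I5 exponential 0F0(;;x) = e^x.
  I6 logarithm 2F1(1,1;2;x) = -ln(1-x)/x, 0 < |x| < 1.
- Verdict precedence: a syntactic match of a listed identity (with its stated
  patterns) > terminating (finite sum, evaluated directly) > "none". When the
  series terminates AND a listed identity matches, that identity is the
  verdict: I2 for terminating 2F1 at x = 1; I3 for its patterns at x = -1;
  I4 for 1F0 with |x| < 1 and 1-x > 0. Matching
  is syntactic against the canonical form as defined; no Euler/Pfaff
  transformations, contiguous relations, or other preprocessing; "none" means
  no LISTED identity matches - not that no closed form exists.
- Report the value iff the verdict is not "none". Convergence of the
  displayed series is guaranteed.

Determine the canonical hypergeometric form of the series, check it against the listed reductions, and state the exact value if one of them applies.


Classification (C = 2): 2F1 with upper {1, 1}, lower {2}, argument x = -\frac{2}{7}. Verdict at x = -\frac{2}{7}: the I6 logarithm reduction matches (the logarithm: parameters (1,1;2), x = -\frac{2}{7}). Sum: 7 \cdot \ln\left(\frac{9}{7}\right).

Structural cue: x = -\frac{2}{7} and the factor k + 3/2 cancels (top and bottom), leaving prefactor 2.
Step ratio: r(k) = -\frac{2}{7} * (k+1) (k+1) / [(k+2) (k+1)] - poly over poly, x = -\frac{2}{7} from leading terms; C = 2 at k = 0.


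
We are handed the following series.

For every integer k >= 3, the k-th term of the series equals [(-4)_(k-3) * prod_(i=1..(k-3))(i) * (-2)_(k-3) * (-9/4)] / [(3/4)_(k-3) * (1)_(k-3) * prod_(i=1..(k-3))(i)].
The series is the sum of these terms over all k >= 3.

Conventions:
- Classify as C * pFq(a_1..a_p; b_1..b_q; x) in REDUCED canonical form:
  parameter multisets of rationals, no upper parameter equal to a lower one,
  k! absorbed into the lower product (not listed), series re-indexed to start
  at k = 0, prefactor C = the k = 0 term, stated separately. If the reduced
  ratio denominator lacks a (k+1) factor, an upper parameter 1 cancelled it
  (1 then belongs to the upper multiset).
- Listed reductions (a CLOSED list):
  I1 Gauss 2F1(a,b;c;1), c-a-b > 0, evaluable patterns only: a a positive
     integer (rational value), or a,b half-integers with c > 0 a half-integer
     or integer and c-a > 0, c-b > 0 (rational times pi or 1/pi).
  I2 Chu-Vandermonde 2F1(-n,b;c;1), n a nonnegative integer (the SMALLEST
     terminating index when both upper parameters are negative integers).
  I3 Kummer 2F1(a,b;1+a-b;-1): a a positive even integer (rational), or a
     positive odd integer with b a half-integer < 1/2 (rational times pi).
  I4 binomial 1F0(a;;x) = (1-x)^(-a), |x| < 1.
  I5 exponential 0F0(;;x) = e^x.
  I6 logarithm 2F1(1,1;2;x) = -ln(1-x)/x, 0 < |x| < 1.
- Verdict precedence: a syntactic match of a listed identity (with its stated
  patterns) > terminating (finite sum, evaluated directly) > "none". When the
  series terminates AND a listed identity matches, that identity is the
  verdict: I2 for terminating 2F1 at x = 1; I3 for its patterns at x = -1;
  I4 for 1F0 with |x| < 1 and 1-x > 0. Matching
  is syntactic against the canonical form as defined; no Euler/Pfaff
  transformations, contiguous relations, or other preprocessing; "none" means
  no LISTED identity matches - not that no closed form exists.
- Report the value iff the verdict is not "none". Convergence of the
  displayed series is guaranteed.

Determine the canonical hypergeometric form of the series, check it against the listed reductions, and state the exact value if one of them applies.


At argument 1: a 2F1 with upper {-4, -2}, lower {3/4}, scaled by C = -9/4. Verdict: this is Chu-Vandermonde (I2) (terminating 2F1 at x = 1 with n = 2, b = -4, c = 3/4). Exact value: -1311/28.

Key step: from the first term -9/4: the parameter 1 appears in both the upper and lower lists and cancels.
Ratio: r(k) = 1 * (k-4) (k-2) / [(k+3/4) (k+1)] - rational in k, leading ratio 1; with t_0 = -9/4, classification follows.


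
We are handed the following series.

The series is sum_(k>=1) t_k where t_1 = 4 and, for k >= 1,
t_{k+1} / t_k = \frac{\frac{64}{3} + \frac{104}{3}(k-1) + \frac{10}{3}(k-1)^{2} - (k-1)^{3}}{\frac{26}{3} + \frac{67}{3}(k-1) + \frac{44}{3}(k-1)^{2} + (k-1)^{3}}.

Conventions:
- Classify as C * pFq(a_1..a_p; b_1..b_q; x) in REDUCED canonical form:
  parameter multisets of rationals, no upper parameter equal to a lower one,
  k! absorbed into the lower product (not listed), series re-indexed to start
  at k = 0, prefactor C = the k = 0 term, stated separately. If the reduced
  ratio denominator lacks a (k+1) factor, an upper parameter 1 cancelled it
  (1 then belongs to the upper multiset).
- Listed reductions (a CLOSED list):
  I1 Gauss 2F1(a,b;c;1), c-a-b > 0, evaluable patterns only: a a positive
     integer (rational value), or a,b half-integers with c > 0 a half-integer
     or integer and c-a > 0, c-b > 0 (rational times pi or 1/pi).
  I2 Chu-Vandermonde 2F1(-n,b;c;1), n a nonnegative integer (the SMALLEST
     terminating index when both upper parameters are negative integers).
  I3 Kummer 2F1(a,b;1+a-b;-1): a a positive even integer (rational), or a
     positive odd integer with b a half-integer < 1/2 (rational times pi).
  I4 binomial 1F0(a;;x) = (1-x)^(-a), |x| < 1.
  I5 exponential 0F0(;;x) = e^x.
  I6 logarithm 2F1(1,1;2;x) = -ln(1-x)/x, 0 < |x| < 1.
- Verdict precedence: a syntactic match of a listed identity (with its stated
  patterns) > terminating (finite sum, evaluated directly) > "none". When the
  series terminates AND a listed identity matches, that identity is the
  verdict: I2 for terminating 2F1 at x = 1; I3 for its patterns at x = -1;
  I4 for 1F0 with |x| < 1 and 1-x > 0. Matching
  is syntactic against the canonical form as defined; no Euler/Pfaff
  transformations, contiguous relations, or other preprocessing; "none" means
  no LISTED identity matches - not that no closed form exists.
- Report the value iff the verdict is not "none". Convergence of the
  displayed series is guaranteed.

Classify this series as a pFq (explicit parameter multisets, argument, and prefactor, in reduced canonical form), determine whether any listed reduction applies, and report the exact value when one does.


x = -1 here; the reduced form reads 2F1, upper {-8, 4}, lower {13}, C = 4. Verdict at x = -1: the Kummer evaluation I3 matches (x = -1; c = 13 equals 1+a-b for upper {-8, 4}: listed pattern). Hence: 44.

Key step: from the first term 4: cancel k + 2/3 from the displayed ratio first; then prefactor 4.
Ratio: r(k) = -1 * (k-8) (k+4) / [(k+13) (k+1)] ; factor over Q: parameters, x = -1, and C = 4.


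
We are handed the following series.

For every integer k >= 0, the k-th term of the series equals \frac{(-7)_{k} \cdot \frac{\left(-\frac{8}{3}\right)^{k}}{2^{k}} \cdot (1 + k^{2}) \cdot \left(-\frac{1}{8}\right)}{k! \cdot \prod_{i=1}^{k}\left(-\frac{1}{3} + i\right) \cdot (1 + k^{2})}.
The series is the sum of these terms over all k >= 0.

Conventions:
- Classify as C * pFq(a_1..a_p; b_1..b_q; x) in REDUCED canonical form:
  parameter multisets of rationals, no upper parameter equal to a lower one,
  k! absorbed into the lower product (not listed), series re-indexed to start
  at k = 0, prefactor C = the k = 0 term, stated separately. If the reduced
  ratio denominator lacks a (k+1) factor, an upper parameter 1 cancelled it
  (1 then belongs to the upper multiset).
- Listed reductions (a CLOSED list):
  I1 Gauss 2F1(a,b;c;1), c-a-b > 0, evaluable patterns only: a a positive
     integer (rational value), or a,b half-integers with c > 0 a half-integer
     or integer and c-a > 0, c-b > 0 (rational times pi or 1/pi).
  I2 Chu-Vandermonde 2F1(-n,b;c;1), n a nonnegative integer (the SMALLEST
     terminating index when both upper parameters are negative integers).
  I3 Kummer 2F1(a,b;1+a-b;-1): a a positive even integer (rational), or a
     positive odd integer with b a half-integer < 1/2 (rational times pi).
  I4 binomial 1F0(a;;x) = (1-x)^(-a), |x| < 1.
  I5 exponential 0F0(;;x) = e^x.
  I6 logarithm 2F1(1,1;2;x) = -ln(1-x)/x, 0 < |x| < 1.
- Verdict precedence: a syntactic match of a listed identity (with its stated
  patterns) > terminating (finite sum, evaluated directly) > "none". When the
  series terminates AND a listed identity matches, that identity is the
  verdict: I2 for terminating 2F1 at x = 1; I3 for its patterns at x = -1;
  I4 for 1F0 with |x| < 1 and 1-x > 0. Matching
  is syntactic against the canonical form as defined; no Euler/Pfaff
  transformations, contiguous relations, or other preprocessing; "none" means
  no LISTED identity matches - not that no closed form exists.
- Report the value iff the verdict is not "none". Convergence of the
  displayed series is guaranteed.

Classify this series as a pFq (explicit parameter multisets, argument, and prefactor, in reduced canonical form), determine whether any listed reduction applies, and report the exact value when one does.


With C = -\frac{1}{8}: the canonical form is 1F1(-7; \frac{2}{3}; -\frac{4}{3}). Verdict: terminating. (-7)_k vanishes past k = 7, leaving a 8-term sum, computed directly. Value: -\frac{2901663}{261800}.

Key step: from the first term -\frac{1}{8}: the two k-th powers (prefactor -1/8) combine into one argument.
Term ratio: r(k) = -\frac{4}{3} * (k-7) / [(k+\frac{2}{3}) (k+1)] - rational in k, leading ratio -\frac{4}{3}; with t_0 = -\frac{1}{8}, classification follows.


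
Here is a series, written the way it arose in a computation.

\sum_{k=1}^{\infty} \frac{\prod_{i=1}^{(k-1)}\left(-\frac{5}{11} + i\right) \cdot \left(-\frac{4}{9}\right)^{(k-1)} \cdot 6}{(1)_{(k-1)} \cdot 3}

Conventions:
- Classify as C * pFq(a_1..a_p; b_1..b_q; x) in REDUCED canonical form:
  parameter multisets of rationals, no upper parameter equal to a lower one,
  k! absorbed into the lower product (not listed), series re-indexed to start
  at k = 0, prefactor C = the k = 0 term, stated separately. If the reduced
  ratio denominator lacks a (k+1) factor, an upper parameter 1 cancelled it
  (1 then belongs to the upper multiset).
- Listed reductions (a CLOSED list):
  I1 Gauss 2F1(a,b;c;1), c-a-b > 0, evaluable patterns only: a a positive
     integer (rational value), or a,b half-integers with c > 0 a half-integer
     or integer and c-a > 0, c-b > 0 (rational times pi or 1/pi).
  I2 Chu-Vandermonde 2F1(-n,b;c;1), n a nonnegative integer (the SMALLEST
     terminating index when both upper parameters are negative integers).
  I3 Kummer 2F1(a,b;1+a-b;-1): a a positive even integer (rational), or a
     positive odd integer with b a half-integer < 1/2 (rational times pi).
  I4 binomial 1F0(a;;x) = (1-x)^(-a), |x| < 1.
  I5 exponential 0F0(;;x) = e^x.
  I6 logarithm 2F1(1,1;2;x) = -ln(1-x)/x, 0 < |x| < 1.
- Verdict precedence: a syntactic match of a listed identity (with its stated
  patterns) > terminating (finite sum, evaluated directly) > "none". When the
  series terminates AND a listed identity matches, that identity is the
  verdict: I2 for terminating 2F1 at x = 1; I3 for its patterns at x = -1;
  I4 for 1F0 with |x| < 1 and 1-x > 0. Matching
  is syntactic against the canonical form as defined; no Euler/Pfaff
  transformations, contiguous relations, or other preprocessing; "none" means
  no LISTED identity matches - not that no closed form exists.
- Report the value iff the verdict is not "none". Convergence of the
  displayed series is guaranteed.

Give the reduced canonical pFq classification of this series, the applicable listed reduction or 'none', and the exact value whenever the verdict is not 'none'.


x = -\frac{4}{9} here; the reduced form reads 1F0, upper {\frac{6}{11}}, lower {-}, C = 2. Verdict (x = -\frac{4}{9}): the binomial series (I4) applies (the 1F0 binomial series: exponent -6/11, x = -\frac{4}{9}). Its exact value is 2 \cdot \left(\frac{13}{9}\right)^{-\frac{6}{11}}.

Key observation: x = -\frac{4}{9} and the constant factors (C = 2) combine into one prefactor.
Term ratio: r(k) = -\frac{4}{9} * (k+\frac{6}{11}) / [(k+1)] - rational; roots negated = parameters, x = -\frac{4}{9}, C = 2.


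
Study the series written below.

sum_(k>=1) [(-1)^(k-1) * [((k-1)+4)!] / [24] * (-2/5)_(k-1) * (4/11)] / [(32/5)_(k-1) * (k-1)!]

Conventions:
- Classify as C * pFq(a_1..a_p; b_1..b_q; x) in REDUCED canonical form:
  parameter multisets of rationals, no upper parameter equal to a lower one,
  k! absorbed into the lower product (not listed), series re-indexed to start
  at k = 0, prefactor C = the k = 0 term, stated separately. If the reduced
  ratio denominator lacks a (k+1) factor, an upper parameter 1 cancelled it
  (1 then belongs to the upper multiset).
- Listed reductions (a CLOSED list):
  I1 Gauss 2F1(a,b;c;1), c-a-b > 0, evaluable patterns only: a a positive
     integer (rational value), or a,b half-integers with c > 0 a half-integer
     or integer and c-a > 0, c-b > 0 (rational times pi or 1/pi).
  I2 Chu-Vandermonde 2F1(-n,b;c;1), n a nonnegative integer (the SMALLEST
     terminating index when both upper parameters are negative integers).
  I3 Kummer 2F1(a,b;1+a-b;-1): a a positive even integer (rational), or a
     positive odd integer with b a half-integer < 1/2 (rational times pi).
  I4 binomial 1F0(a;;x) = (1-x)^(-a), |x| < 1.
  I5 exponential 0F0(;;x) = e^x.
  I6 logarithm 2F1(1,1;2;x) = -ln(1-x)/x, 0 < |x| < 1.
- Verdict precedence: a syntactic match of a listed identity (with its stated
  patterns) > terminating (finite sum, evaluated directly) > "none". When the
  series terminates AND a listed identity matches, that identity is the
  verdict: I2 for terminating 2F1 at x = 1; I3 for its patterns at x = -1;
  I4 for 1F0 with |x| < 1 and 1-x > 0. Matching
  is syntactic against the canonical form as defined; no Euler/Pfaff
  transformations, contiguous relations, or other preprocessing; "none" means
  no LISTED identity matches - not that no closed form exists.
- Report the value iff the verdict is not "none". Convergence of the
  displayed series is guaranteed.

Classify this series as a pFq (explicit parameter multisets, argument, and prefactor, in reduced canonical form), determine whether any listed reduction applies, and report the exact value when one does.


x = -1 here; the reduced form reads 2F1, upper {-2/5, 5}, lower {32/5}, C = 4/11. Verdict: no listed reduction: x = -1 and upper {-2/5, 5} fail every I1-I6 pattern.

First insight: from the first term 4/11: the factorial ratio (C = 4/11) (k+a-1)!/(a-1)! is a rising factorial (a)_k.
Step ratio: r(k) = (-1) * (k-2/5) (k+5) / [(k+32/5) (k+1)] - poly over poly, x = (-1) from leading terms; C = 4/11 at k = 0.


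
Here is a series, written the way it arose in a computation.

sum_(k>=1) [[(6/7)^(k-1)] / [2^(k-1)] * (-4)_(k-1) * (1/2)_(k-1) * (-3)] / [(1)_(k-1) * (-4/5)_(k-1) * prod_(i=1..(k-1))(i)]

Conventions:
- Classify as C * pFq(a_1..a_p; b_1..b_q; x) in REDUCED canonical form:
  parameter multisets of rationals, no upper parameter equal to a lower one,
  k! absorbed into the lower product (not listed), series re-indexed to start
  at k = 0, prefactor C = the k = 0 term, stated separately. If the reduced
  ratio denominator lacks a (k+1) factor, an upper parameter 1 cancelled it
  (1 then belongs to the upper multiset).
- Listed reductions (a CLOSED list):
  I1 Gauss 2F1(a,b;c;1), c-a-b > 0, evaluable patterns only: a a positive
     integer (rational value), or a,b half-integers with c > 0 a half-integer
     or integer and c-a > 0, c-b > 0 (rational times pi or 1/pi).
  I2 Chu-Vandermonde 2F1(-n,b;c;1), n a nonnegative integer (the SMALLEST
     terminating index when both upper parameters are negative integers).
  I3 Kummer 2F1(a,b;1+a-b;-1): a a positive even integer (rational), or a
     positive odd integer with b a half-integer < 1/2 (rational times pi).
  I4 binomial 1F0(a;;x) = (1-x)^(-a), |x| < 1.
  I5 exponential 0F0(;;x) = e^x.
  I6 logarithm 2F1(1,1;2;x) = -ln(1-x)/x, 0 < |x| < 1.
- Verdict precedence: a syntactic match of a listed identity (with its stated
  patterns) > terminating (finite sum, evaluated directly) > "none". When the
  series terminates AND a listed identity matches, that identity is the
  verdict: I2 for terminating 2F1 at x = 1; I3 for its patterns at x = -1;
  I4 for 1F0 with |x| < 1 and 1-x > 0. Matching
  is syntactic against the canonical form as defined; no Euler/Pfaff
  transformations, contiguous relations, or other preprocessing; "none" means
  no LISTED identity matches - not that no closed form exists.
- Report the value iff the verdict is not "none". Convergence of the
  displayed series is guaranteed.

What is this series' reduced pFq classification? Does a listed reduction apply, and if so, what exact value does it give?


At argument 3/7: a 2F2 with upper {-4, 1/2}, lower {-4/5, 1}, scaled by C = -3. Verdict: terminating (-4 upstairs). 5 nonzero terms in all; added directly. Exact value: 241509/3863552.

First insight: t_0 = -3 here, and the lower running product (C = -3) is a rising factorial.
Adjacent-term ratio: r(k) = (3/7) * (k-4) (k+1/2) / [(k-4/5) (k+1) (k+1)] - rational in k. x = (3/7); t_0 = -3; negate the roots.


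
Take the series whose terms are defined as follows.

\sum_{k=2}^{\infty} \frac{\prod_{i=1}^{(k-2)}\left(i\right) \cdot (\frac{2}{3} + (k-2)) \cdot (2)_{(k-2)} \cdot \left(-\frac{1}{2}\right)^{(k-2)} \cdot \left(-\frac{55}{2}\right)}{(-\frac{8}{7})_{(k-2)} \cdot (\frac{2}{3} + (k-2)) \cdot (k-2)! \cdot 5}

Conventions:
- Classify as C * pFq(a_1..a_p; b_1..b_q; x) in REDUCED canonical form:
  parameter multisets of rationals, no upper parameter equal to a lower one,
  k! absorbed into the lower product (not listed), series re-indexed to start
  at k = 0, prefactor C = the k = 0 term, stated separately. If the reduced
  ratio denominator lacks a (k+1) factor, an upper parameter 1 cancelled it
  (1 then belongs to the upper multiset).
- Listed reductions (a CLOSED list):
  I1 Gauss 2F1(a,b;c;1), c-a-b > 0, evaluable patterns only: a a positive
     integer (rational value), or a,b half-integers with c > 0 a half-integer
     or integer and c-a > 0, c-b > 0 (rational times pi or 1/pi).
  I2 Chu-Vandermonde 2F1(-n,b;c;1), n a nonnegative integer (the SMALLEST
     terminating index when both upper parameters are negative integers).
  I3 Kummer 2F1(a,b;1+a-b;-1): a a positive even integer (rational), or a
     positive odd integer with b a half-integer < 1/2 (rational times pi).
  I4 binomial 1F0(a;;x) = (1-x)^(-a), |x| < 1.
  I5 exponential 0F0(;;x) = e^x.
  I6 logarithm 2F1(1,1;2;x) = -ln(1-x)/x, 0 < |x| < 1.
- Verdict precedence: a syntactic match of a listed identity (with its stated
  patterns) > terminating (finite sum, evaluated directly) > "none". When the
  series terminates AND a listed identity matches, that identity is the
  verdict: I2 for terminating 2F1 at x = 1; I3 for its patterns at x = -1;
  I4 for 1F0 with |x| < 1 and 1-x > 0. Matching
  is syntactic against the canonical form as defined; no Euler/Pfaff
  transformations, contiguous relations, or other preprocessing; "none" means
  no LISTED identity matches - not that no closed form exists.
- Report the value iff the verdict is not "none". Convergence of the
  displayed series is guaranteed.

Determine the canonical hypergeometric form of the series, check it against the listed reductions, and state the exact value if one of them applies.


Reduced: x = -\frac{1}{2}, 2F1, upper = {1, 2}, lower = {-\frac{8}{7}}, C = -\frac{11}{2}. Verdict: none - this 2F1 at x = -\frac{1}{2} matches no listed pattern, and upper {1, 2} holds no stopper.

The tell: t_0 = -\frac{11}{2} here, and the constant factors (C = -11/2) combine into one prefactor.
Consecutive-term ratio: r(k) = -\frac{1}{2} * (k+1) (k+2) / [(k-\frac{8}{7}) (k+1)] - rational in k. x = -\frac{1}{2}; t_0 = -\frac{11}{2}; negate the roots.


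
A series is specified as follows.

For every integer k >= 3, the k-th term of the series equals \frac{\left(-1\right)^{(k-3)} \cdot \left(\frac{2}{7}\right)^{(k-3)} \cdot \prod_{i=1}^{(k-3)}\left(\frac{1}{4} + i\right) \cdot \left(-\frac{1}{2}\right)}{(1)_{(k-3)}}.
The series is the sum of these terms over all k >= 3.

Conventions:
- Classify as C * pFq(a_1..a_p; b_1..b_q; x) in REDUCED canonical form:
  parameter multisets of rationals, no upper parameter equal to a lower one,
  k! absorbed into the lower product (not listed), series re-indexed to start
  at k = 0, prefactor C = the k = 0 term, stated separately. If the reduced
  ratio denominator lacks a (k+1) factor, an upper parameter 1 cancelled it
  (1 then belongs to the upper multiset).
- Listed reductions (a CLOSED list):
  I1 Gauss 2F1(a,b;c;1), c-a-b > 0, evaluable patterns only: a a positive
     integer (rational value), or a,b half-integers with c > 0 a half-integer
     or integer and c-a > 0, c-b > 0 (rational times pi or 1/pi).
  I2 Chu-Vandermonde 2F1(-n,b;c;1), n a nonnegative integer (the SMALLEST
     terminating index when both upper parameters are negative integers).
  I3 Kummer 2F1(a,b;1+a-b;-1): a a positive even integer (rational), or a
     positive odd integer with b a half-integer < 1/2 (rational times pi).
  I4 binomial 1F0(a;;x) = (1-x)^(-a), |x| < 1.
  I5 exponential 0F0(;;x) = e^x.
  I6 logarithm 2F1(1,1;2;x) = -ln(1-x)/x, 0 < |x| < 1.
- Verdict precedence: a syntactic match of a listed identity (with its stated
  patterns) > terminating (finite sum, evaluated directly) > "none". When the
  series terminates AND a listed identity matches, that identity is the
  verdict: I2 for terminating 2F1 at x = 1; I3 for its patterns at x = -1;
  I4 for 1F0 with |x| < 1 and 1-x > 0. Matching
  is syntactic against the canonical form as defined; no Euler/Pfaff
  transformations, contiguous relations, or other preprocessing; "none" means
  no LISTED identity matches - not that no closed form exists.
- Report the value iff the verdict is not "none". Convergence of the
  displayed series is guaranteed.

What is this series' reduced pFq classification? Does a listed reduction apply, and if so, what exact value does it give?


Prefactor -\frac{1}{2}, argument -\frac{2}{7}: 1F0 with upper {\frac{5}{4}} over lower {-}. Verdict: the I4 binomial reduction matches (the 1F0 binomial series: exponent -5/4, x = -\frac{2}{7}). Value: \left(-\frac{1}{2}\right) \cdot \left(\frac{9}{7}\right)^{-\frac{5}{4}}.

The tell: t_0 being -\frac{1}{2}, (1)_k (prefactor -1/2) is k! itself.
Ratio: r(k) = -\frac{2}{7} * (k+\frac{5}{4}) / [(k+1)] - rational in k, leading ratio -\frac{2}{7}; with t_0 = -\frac{1}{2}, classification follows.


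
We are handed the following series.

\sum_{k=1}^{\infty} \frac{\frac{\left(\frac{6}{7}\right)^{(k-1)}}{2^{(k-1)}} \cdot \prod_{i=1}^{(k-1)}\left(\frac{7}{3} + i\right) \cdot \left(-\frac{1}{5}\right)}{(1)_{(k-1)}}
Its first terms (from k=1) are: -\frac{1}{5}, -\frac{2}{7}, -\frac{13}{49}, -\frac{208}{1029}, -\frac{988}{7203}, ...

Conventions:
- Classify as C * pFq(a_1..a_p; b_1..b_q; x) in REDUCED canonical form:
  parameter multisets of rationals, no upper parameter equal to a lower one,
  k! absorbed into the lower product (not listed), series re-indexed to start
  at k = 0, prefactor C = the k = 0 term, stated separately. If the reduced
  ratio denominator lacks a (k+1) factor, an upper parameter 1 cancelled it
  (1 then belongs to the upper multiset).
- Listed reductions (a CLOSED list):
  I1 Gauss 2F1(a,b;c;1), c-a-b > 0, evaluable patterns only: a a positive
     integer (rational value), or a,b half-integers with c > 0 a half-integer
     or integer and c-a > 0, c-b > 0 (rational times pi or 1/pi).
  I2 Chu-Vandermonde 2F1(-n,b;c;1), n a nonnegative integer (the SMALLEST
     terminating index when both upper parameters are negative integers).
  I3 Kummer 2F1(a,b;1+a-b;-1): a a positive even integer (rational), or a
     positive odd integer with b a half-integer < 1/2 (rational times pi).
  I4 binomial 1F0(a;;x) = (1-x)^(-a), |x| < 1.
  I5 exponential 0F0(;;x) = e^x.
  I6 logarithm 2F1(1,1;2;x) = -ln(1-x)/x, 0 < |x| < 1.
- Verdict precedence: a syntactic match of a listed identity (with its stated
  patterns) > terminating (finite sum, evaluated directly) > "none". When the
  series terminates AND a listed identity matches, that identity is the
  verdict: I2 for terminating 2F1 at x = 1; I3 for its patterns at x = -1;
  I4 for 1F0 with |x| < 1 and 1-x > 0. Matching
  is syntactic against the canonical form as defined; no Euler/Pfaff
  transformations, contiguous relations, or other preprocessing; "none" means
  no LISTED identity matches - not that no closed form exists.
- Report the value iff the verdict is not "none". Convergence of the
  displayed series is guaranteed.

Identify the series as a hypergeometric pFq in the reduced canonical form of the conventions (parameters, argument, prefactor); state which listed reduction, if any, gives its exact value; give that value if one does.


Canonical form: C = -\frac{1}{5} times 1F0 with upper {\frac{10}{3}}, lower {-}, x = \frac{3}{7}. Verdict: this is the binomial series (I4) (the 1F0 binomial series: exponent -10/3, x = \frac{3}{7}). Its exact value is \left(-\frac{1}{5}\right) \cdot \left(\frac{4}{7}\right)^{-\frac{10}{3}}.

Key observation: from the first term -\frac{1}{5}: (1)_k (C = -1/5) is k! itself.
Consecutive-term ratio: r(k) = \frac{3}{7} * (k+\frac{10}{3}) / [(k+1)] - poly over poly, x = \frac{3}{7} from leading terms; C = -\frac{1}{5} at k = 0.


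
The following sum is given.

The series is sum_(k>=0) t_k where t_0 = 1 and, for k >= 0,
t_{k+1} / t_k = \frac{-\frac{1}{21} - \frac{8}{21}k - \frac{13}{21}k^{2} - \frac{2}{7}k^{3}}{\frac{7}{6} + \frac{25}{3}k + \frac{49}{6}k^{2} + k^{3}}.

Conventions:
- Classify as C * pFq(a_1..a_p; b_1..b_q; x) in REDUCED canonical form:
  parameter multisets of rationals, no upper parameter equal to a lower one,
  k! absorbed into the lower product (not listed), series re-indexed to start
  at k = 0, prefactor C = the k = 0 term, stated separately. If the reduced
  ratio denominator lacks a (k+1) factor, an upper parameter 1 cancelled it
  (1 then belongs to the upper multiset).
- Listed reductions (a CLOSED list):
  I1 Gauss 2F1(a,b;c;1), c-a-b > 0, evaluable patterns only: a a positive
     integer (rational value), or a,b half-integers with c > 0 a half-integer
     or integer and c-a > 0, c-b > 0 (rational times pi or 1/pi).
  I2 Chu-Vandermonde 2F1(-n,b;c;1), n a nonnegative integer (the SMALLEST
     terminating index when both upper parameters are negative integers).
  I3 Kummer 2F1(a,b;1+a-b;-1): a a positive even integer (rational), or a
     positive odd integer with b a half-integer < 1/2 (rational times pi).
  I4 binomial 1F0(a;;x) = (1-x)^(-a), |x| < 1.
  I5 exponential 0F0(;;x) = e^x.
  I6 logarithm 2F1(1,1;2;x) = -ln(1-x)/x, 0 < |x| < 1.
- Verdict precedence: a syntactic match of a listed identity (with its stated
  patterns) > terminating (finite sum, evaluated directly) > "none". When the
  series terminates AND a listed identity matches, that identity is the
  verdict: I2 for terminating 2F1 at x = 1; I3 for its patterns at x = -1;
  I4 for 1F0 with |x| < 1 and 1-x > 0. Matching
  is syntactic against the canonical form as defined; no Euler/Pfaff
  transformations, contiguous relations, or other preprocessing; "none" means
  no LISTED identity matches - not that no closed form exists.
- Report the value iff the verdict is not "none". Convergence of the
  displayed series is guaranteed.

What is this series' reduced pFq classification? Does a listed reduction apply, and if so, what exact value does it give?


This is 1 * 2F1(1, 1; 7; -\frac{2}{7}) in reduced canonical form. Verdict: none (x = -\frac{2}{7}): each listed identity misses the multisets {1, 1} ; {7}.

Key step: with t_0 = 1, factor the ratio over Q (C = 1, x = -2/7): negated roots = parameters.
Step ratio: r(k) = -\frac{2}{7} * (k+1) (k+1) / [(k+7) (k+1)] - rational in k. x = -\frac{2}{7}; t_0 = 1; negate the roots.


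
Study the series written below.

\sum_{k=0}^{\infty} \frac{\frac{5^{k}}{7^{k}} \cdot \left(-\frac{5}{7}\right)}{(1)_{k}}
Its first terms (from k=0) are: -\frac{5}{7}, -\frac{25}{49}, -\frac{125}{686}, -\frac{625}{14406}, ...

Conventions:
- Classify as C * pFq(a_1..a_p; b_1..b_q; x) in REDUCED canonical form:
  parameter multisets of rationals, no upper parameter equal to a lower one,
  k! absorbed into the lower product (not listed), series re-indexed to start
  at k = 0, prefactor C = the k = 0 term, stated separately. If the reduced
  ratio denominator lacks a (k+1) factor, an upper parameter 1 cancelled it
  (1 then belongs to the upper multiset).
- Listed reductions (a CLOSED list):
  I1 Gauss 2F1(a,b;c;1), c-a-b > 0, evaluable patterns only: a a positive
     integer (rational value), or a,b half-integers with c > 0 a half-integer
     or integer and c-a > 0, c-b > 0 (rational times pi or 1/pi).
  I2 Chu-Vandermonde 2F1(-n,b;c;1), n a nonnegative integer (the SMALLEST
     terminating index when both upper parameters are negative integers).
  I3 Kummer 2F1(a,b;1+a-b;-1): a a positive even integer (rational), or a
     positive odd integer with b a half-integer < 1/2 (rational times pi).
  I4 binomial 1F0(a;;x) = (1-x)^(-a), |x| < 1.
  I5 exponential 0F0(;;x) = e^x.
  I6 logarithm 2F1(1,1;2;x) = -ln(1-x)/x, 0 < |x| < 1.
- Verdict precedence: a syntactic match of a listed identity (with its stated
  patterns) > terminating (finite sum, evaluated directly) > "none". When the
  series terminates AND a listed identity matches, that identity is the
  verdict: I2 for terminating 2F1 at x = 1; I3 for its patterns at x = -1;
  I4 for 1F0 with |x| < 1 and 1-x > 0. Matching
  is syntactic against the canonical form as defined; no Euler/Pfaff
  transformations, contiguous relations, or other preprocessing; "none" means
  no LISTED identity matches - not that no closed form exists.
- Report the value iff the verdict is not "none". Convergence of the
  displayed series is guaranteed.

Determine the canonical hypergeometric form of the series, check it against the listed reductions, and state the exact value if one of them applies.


This is -\frac{5}{7} * 0F0(-; -; \frac{5}{7}) in reduced canonical form. Verdict: this is the I5 exponential reduction (the 0F0 exponential series at x = \frac{5}{7}). Its exact value is \left(-\frac{5}{7}\right) \cdot e^{\frac{5}{7}}.

Key step: from the first term -\frac{5}{7}: (1)_k (prefactor -5/7) is k! itself.
Adjacent-term ratio: r(k) = \frac{5}{7} * 1 / [(k+1)] - rational in k, leading ratio \frac{5}{7}; with t_0 = -\frac{5}{7}, classification follows.


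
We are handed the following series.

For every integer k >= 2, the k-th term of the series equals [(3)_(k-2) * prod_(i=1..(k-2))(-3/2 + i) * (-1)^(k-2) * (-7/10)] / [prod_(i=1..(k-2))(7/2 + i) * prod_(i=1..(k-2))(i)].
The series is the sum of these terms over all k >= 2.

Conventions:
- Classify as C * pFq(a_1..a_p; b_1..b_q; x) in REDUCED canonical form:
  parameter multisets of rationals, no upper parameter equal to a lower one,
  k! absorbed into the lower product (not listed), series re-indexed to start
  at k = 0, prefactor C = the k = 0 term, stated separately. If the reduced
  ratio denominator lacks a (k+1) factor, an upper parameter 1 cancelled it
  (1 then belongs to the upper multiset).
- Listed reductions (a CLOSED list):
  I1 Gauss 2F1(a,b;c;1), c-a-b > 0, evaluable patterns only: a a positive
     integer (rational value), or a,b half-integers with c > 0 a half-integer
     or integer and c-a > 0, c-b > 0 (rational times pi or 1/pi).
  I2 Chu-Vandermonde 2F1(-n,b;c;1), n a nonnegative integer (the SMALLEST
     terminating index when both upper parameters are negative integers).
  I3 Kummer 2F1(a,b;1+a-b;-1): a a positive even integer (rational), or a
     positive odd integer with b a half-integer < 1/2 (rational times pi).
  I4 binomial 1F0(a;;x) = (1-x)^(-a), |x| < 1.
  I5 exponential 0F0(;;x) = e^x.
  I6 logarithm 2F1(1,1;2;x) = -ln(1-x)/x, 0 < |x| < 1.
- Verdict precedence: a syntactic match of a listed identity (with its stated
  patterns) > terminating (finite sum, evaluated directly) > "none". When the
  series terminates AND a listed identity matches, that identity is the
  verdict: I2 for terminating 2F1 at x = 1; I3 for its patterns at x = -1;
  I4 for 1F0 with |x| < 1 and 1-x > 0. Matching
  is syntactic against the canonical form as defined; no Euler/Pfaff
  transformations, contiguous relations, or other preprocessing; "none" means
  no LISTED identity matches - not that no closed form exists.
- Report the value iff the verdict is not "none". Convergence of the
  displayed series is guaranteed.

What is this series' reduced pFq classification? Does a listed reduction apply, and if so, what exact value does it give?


This is -7/10 * 2F1(-1/2, 3; 9/2; -1) in reduced canonical form. Verdict: Kummer's theorem (I3) matches (x = -1; c = 9/2 equals 1+a-b for upper {-1/2, 3}: listed pattern). Its exact value is (-147/512) * pi.

Structural cue: from the first term -7/10: the lower running product (prefactor -7/10) is a rising factorial.
Ratio: r(k) = (-1) * (k-1/2) (k+3) / [(k+9/2) (k+1)] - rational; roots negated = parameters, x = (-1), C = -7/10.


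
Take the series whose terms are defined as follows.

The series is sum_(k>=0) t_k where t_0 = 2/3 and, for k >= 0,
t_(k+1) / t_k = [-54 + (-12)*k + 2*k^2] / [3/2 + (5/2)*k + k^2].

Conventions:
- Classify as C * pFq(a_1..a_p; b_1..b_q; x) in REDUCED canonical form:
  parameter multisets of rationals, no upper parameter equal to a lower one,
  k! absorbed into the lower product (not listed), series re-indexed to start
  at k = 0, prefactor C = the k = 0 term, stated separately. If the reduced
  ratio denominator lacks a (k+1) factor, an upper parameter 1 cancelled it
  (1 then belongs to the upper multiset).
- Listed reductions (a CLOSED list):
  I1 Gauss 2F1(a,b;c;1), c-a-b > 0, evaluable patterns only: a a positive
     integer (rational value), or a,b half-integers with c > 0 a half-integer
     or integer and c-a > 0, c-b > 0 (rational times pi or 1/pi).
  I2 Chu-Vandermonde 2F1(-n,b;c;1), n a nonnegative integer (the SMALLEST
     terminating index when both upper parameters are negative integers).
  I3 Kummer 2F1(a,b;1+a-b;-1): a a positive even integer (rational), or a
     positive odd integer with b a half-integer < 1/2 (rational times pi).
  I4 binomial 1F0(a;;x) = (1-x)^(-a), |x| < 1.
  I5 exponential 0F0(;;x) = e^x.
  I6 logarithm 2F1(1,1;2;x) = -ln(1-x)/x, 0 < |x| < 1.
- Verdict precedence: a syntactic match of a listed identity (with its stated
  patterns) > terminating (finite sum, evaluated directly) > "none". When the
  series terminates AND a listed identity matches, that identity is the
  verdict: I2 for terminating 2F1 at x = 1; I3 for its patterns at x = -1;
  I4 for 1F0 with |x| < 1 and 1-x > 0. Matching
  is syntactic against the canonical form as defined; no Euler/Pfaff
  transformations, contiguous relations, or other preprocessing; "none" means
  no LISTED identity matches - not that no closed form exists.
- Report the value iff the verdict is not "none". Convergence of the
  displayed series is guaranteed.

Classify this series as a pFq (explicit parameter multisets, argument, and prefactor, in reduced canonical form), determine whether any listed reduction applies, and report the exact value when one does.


The series (x = 2) is 2F1: upper {-9, 3}, lower {3/2}, prefactor 2/3. Verdict: terminating. (-9)_k vanishes past k = 9, leaving a 10-term sum, computed directly. Its exact value is -17644294/692835.

The tell: t_0 = 2/3 here, and roots of the ratio polynomials (prefactor 2/3) are the negated parameters.
Adjacent-term ratio: r(k) = 2 * (k-9) (k+3) / [(k+3/2) (k+1)] ; factor over Q: parameters, x = 2, and C = 2/3.
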